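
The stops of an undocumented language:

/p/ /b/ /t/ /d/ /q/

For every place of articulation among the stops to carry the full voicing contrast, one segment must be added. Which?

/ɢ/

Voiceless: /p/ (bilabial), /t/ (alveolar), /q/ (uvular).
Voiced: /b/ (bilabial), /d/ (alveolar).
The uvular row has no voiced member, so the gap is the voiced uvular stop /ɢ/.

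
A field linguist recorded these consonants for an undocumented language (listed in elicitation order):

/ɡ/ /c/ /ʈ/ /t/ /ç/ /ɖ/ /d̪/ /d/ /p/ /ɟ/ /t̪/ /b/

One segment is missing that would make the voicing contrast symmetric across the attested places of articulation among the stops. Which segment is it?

bilabial: voiceless /p/, voiced /b/.
dental: voiceless /t̪/, voiced /d̪/.
alveolar: voiceless /t/, voiced /d/.
retroflex: voiceless /ʈ/, voiced /ɖ/.
palatal: voiceless /c/, voiced /ɟ/.
velar: voiceless —, voiced /ɡ/.
The velar row has no voiceless member, so the gap is the voiceless velar stop /k/.

/k/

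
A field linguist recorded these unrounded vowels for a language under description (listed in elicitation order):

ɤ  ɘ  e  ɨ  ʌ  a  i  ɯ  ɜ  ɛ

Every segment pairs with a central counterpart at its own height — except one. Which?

/a/

High: /i/ ~ /ɨ/ ~ /ɯ/
High-mid: /e/ ~ /ɘ/ ~ /ɤ/
Low-mid: /ɛ/ ~ /ɜ/ ~ /ʌ/
Low: only /a/ (front); no central partner.
So /a/ is the unpaired segment.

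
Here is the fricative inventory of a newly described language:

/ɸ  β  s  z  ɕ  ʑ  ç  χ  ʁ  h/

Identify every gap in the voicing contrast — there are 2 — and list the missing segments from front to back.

Voiceless: /ɸ/ (bilabial), /s/ (alveolar), /ɕ/ (alveolo-palatal), /ç/ (palatal), /χ/ (uvular), /h/ (glottal).
Voiced: /β/ (bilabial), /z/ (alveolar), /ʑ/ (alveolo-palatal), /ʁ/ (uvular).
Gaps, from front to back: palatal lacks voiced (/ʝ/); glottal lacks voiced (/ɦ/).

/ʝ/, /ɦ/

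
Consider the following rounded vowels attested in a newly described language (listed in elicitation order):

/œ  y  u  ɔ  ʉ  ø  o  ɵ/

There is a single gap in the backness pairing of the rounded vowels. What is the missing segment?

/ɞ/

high: front /y/, central /ʉ/, back /u/.
high-mid: front /ø/, central /ɵ/, back /o/.
low-mid: front /œ/, central —, back /ɔ/.
The low-mid row has no central member, so the gap is the low-mid central rounded vowel /ɞ/.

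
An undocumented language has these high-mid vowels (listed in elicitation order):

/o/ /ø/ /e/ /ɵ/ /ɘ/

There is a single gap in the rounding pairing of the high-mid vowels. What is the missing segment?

backness          unrounded  rounded 
front             e         ø       
central           ɘ         ɵ       
back              —         o       
The back row has no unrounded member, so the gap is the back unrounded vowel /ɤ/.

/ɤ/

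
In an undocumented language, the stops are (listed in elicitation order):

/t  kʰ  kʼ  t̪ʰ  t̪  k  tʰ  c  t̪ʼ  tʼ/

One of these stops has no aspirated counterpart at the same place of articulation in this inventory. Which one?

Dental: /t̪/ ~ /t̪ʰ/ ~ /t̪ʼ/
Alveolar: /t/ ~ /tʰ/ ~ /tʼ/
Velar: /k/ ~ /kʰ/ ~ /kʼ/
Palatal: only /c/ (plain); no aspirated partner.
So /c/ is the unpaired segment.

/c/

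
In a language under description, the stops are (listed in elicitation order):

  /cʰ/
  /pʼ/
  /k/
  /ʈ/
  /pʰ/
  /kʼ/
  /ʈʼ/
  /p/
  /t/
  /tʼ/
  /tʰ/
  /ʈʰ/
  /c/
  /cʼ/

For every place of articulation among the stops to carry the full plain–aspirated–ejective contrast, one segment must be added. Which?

Plain: /p/ (bilabial), /t/ (alveolar), /ʈ/ (retroflex), /c/ (palatal), /k/ (velar).
Aspirated: /pʰ/ (bilabial), /tʰ/ (alveolar), /ʈʰ/ (retroflex), /cʰ/ (palatal).
Ejective: /pʼ/ (bilabial), /tʼ/ (alveolar), /ʈʼ/ (retroflex), /cʼ/ (palatal), /kʼ/ (velar).
The velar row has no aspirated member, so the gap is the aspirated velar stop /kʰ/.

/kʰ/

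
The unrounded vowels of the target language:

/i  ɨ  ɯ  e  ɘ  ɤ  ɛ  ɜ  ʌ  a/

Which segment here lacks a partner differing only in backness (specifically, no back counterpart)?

/a/

High: /i/ ~ /ɨ/ ~ /ɯ/
High-mid: /e/ ~ /ɘ/ ~ /ɤ/
Low-mid: /ɛ/ ~ /ɜ/ ~ /ʌ/
Low: only /a/ (front); no back partner.
So /a/ is the unpaired segment.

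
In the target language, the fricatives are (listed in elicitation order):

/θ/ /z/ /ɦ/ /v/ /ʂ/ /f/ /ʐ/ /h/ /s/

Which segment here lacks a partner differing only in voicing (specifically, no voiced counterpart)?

/θ/

Labiodental: /f/ ~ /v/
Alveolar: /s/ ~ /z/
Retroflex: /ʂ/ ~ /ʐ/
Glottal: /h/ ~ /ɦ/
Dental: only /θ/ (voiceless); no voiced partner.
So /θ/ is the unpaired segment.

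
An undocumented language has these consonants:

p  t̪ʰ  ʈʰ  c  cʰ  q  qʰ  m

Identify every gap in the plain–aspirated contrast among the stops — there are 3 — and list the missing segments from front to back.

Plain: /p/ (bilabial), /c/ (palatal), /q/ (uvular).
Aspirated: /t̪ʰ/ (dental), /ʈʰ/ (retroflex), /cʰ/ (palatal), /qʰ/ (uvular).
Gaps, from front to back: bilabial lacks aspirated (/pʰ/); dental lacks plain (/t̪/); retroflex lacks plain (/ʈ/).

/pʰ/, /t̪/, /ʈ/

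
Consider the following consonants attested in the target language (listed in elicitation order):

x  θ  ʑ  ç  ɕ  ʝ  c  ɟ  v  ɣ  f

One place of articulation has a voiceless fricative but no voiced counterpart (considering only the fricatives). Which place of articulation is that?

dental

labiodental: voiceless /f/, voiced /v/.
dental: voiceless /θ/, voiced —.
alveolo-palatal: voiceless /ɕ/, voiced /ʑ/.
palatal: voiceless /ç/, voiced /ʝ/.
velar: voiceless /x/, voiced /ɣ/.
Every place of articulation has a voiced member except dental, where /ð/ would be expected.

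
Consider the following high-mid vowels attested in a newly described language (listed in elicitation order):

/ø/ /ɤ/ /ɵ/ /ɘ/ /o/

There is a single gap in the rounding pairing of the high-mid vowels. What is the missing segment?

backness          unrounded  rounded 
front             —         ø       
central           ɘ         ɵ       
back              ɤ         o       
The front row has no unrounded member, so the gap is the front unrounded vowel /e/.

/e/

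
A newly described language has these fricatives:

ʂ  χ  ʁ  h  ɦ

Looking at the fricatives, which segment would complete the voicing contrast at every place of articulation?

/ʐ/

Voiceless: /ʂ/ (retroflex), /χ/ (uvular), /h/ (glottal).
Voiced: /ʁ/ (uvular), /ɦ/ (glottal).
The retroflex row has no voiced member, so the gap is the voiced retroflex fricative /ʐ/.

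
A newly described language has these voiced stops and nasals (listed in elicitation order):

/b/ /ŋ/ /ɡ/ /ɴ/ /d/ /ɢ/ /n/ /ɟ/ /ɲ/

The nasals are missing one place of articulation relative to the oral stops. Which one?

bilabial: oral stop /b/, nasal —.
alveolar: oral stop /d/, nasal /n/.
palatal: oral stop /ɟ/, nasal /ɲ/.
velar: oral stop /ɡ/, nasal /ŋ/.
uvular: oral stop /ɢ/, nasal /ɴ/.
Every place of articulation has a nasal member except bilabial, where /m/ would be expected.

bilabial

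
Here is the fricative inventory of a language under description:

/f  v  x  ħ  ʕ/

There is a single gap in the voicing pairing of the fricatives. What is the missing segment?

place of articulation  voiceless  voiced  
labiodental       f         v       
velar             x         —       
pharyngeal        ħ         ʕ       
The velar row has no voiced member, so the gap is the voiced velar fricative /ɣ/.

/ɣ/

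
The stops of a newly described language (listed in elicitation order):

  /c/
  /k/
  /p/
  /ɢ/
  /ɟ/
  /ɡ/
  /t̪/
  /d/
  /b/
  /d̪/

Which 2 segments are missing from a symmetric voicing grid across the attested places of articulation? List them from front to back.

place of articulation  voiceless  voiced  
bilabial          p         b       
dental            t̪        d̪      
alveolar          —         d       
palatal           c         ɟ       
velar             k         ɡ       
uvular            —         ɢ       
Gaps, from front to back: alveolar lacks voiceless (/t/); uvular lacks voiceless (/q/).

/t/, /q/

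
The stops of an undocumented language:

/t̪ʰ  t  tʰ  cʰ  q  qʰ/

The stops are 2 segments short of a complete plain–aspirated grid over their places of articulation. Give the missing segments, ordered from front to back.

/t̪/, /c/

Plain: /t/ (alveolar), /q/ (uvular).
Aspirated: /t̪ʰ/ (dental), /tʰ/ (alveolar), /cʰ/ (palatal), /qʰ/ (uvular).
Gaps, from front to back: dental lacks plain (/t̪/); palatal lacks plain (/c/).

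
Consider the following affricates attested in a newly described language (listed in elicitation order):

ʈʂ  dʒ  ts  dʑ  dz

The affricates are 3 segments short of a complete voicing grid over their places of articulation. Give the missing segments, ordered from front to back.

/tʃ/, /ɖʐ/, /tɕ/

place of articulation  voiceless  voiced  
alveolar          ts        dz      
postalveolar      —         dʒ      
retroflex         ʈʂ        —       
alveolo-palatal   —         dʑ      
Gaps, from front to back: postalveolar lacks voiceless (/tʃ/); retroflex lacks voiced (/ɖʐ/); alveolo-palatal lacks voiceless (/tɕ/).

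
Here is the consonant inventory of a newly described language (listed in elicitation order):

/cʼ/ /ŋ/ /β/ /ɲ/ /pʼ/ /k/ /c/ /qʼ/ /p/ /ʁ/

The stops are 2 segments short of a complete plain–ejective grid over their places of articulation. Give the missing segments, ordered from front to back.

bilabial: plain /p/, ejective /pʼ/.
palatal: plain /c/, ejective /cʼ/.
velar: plain /k/, ejective —.
uvular: plain —, ejective /qʼ/.
Gaps, from front to back: velar lacks ejective (/kʼ/); uvular lacks plain (/q/).

/kʼ/, /q/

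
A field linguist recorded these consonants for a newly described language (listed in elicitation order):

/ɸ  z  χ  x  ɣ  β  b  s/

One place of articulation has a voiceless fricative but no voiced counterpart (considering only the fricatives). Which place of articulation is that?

uvular

Voiceless: /ɸ/ (bilabial), /s/ (alveolar), /x/ (velar), /χ/ (uvular).
Voiced: /β/ (bilabial), /z/ (alveolar), /ɣ/ (velar).
Every place of articulation has a voiced member except uvular, where /ʁ/ would be expected.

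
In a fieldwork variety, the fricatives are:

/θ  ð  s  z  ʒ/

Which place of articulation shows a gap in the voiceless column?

postalveolar

dental: voiceless /θ/, voiced /ð/.
alveolar: voiceless /s/, voiced /z/.
postalveolar: voiceless —, voiced /ʒ/.
Every place of articulation has a voiceless member except postalveolar, where /ʃ/ would be expected.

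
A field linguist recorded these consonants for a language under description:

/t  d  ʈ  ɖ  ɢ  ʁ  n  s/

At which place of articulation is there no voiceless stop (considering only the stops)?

Voiceless: /t/ (alveolar), /ʈ/ (retroflex).
Voiced: /d/ (alveolar), /ɖ/ (retroflex), /ɢ/ (uvular).
Every place of articulation has a voiceless member except uvular, where /q/ would be expected.

uvular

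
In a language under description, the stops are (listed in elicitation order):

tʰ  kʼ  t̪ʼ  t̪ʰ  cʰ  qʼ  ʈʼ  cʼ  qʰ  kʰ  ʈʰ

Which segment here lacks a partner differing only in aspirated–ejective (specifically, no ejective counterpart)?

/tʰ/

Dental: /t̪ʰ/ ~ /t̪ʼ/
Retroflex: /ʈʰ/ ~ /ʈʼ/
Palatal: /cʰ/ ~ /cʼ/
Velar: /kʰ/ ~ /kʼ/
Uvular: /qʰ/ ~ /qʼ/
Alveolar: only /tʰ/ (aspirated); no ejective partner.
So /tʰ/ is the unpaired segment.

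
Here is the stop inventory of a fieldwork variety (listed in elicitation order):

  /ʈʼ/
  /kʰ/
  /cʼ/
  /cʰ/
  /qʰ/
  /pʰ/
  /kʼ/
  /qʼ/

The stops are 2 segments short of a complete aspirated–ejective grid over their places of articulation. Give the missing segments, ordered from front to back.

/pʼ/, /ʈʰ/

Aspirated: /pʰ/ (bilabial), /cʰ/ (palatal), /kʰ/ (velar), /qʰ/ (uvular).
Ejective: /ʈʼ/ (retroflex), /cʼ/ (palatal), /kʼ/ (velar), /qʼ/ (uvular).
Gaps, from front to back: bilabial lacks ejective (/pʼ/); retroflex lacks aspirated (/ʈʰ/).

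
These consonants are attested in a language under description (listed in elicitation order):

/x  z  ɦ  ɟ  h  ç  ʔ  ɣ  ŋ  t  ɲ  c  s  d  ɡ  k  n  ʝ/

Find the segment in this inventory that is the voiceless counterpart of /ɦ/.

/h/

/ɦ/ is a voiced glottal fricative.
The voiceless counterpart is a voiceless glottal fricative — in this inventory, /h/.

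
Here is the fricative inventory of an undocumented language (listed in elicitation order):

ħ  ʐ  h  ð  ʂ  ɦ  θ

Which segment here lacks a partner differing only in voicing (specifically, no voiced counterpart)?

Dental: /θ/ ~ /ð/
Retroflex: /ʂ/ ~ /ʐ/
Glottal: /h/ ~ /ɦ/
Pharyngeal: only /ħ/ (voiceless); no voiced partner.
So /ħ/ is the unpaired segment.

/ħ/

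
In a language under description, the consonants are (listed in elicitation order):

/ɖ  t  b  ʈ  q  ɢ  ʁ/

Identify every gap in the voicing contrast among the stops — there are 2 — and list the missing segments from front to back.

/p/, /d/

bilabial: voiceless —, voiced /b/.
alveolar: voiceless /t/, voiced —.
retroflex: voiceless /ʈ/, voiced /ɖ/.
uvular: voiceless /q/, voiced /ɢ/.
Gaps, from front to back: bilabial lacks voiceless (/p/); alveolar lacks voiced (/d/).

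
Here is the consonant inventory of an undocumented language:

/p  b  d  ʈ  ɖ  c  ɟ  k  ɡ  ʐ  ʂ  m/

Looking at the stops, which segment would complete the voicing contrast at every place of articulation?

/t/

Voiceless: /p/ (bilabial), /ʈ/ (retroflex), /c/ (palatal), /k/ (velar).
Voiced: /b/ (bilabial), /d/ (alveolar), /ɖ/ (retroflex), /ɟ/ (palatal), /ɡ/ (velar).
The alveolar row has no voiceless member, so the gap is the voiceless alveolar stop /t/.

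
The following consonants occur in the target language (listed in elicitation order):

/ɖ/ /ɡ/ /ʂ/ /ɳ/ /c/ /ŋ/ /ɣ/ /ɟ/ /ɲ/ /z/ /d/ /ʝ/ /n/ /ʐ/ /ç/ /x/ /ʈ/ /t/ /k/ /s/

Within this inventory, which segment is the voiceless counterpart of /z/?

/z/ is a voiced alveolar fricative.
The voiceless counterpart is a voiceless alveolar fricative — in this inventory, /s/.

/s/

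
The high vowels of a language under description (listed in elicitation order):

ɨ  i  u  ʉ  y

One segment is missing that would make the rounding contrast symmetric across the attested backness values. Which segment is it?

/ɯ/

Unrounded: /i/ (front), /ɨ/ (central).
Rounded: /y/ (front), /ʉ/ (central), /u/ (back).
The back row has no unrounded member, so the gap is the back unrounded vowel /ɯ/.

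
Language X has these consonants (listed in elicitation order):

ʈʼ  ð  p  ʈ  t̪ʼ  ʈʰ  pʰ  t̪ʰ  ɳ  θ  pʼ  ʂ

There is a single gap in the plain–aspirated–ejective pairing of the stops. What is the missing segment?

/t̪/

place of articulation  plain     aspirated  ejective
bilabial          p         pʰ        pʼ      
dental            —         t̪ʰ       t̪ʼ     
retroflex         ʈ         ʈʰ        ʈʼ      
The dental row has no plain member, so the gap is the plain dental stop /t̪/.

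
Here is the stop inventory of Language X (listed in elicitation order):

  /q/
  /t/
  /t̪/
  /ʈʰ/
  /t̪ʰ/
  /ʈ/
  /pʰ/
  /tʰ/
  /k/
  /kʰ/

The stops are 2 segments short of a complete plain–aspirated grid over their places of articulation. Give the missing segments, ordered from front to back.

/p/, /qʰ/

place of articulation  plain     aspirated
bilabial          —         pʰ      
dental            t̪        t̪ʰ     
alveolar          t         tʰ      
retroflex         ʈ         ʈʰ      
velar             k         kʰ      
uvular            q         —       
Gaps, from front to back: bilabial lacks plain (/p/); uvular lacks aspirated (/qʰ/).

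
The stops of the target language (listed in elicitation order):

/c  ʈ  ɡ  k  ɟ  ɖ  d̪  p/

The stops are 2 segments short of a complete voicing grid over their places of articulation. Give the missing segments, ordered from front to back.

Voiceless: /p/ (bilabial), /ʈ/ (retroflex), /c/ (palatal), /k/ (velar).
Voiced: /d̪/ (dental), /ɖ/ (retroflex), /ɟ/ (palatal), /ɡ/ (velar).
Gaps, from front to back: bilabial lacks voiced (/b/); dental lacks voiceless (/t̪/).

/b/, /t̪/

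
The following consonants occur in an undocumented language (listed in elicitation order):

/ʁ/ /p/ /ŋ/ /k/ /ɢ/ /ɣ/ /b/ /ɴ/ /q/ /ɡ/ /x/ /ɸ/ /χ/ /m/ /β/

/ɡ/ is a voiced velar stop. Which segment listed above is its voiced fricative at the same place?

The voiced fricative at the same place is a voiced velar fricative — in this inventory, /ɣ/.

/ɣ/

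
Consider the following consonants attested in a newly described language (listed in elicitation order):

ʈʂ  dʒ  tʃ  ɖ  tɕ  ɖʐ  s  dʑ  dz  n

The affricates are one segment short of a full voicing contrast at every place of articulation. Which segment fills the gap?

Voiceless: /tʃ/ (postalveolar), /ʈʂ/ (retroflex), /tɕ/ (alveolo-palatal).
Voiced: /dz/ (alveolar), /dʒ/ (postalveolar), /ɖʐ/ (retroflex), /dʑ/ (alveolo-palatal).
The alveolar row has no voiceless member, so the gap is the voiceless alveolar affricate /ts/.

/ts/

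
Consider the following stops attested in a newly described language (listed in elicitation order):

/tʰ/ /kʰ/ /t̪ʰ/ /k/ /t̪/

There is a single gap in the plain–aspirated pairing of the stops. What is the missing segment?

/t/

dental: plain /t̪/, aspirated /t̪ʰ/.
alveolar: plain —, aspirated /tʰ/.
velar: plain /k/, aspirated /kʰ/.
The alveolar row has no plain member, so the gap is the plain alveolar stop /t/.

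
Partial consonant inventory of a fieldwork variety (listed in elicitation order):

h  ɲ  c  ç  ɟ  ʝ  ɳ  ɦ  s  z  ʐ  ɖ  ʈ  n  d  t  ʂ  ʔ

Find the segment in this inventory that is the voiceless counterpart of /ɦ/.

/ɦ/ is a voiced glottal fricative.
The voiceless counterpart is a voiceless glottal fricative — in this inventory, /h/.

/h/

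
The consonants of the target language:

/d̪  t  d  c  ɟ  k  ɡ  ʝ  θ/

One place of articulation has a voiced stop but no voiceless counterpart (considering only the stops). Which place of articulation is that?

dental

dental: voiceless —, voiced /d̪/.
alveolar: voiceless /t/, voiced /d/.
palatal: voiceless /c/, voiced /ɟ/.
velar: voiceless /k/, voiced /ɡ/.
Every place of articulation has a voiceless member except dental, where /t̪/ would be expected.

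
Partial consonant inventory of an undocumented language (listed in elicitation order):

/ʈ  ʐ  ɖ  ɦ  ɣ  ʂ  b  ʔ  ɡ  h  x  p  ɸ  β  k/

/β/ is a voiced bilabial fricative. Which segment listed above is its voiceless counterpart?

The voiceless counterpart is a voiceless bilabial fricative — in this inventory, /ɸ/.

/ɸ/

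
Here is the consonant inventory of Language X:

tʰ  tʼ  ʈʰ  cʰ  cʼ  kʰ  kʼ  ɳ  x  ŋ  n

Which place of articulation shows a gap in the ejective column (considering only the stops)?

retroflex

alveolar: aspirated /tʰ/, ejective /tʼ/.
retroflex: aspirated /ʈʰ/, ejective —.
palatal: aspirated /cʰ/, ejective /cʼ/.
velar: aspirated /kʰ/, ejective /kʼ/.
Every place of articulation has an ejective member except retroflex, where /ʈʼ/ would be expected.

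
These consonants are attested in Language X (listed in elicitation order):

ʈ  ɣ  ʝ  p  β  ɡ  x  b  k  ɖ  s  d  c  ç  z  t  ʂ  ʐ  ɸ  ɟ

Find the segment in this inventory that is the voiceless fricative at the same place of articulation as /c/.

/c/ is a voiceless palatal stop.
The voiceless fricative at the same place is a voiceless palatal fricative — in this inventory, /ç/.

/ç/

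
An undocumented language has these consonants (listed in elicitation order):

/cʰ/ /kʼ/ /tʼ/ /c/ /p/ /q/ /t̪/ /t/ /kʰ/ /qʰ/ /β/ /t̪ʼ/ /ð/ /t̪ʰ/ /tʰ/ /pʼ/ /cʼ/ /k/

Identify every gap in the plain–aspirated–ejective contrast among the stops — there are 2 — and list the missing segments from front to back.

bilabial: plain /p/, aspirated —, ejective /pʼ/.
dental: plain /t̪/, aspirated /t̪ʰ/, ejective /t̪ʼ/.
alveolar: plain /t/, aspirated /tʰ/, ejective /tʼ/.
palatal: plain /c/, aspirated /cʰ/, ejective /cʼ/.
velar: plain /k/, aspirated /kʰ/, ejective /kʼ/.
uvular: plain /q/, aspirated /qʰ/, ejective —.
Gaps, from front to back: bilabial lacks aspirated (/pʰ/); uvular lacks ejective (/qʼ/).

/pʰ/, /qʼ/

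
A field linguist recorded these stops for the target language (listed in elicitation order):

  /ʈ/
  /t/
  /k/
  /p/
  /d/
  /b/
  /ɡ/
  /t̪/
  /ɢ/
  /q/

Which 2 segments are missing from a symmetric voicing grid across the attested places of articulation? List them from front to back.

Voiceless: /p/ (bilabial), /t̪/ (dental), /t/ (alveolar), /ʈ/ (retroflex), /k/ (velar), /q/ (uvular).
Voiced: /b/ (bilabial), /d/ (alveolar), /ɡ/ (velar), /ɢ/ (uvular).
Gaps, from front to back: dental lacks voiced (/d̪/); retroflex lacks voiced (/ɖ/).

/d̪/, /ɖ/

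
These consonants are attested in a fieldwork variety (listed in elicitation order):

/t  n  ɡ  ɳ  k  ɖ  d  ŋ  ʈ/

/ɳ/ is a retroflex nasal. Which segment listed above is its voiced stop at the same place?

The voiced stop at the same place is a voiced retroflex stop — in this inventory, /ɖ/.

/ɖ/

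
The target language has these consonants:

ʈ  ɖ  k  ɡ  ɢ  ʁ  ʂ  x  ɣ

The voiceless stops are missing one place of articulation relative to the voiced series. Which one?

uvular

retroflex: voiceless /ʈ/, voiced /ɖ/.
velar: voiceless /k/, voiced /ɡ/.
uvular: voiceless —, voiced /ɢ/.
Every place of articulation has a voiceless member except uvular, where /q/ would be expected.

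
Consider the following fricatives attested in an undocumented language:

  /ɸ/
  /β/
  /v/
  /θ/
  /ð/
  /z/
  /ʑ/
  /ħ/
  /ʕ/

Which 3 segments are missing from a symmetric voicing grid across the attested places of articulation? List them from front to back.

/f/, /s/, /ɕ/

bilabial: voiceless /ɸ/, voiced /β/.
labiodental: voiceless —, voiced /v/.
dental: voiceless /θ/, voiced /ð/.
alveolar: voiceless —, voiced /z/.
alveolo-palatal: voiceless —, voiced /ʑ/.
pharyngeal: voiceless /ħ/, voiced /ʕ/.
Gaps, from front to back: labiodental lacks voiceless (/f/); alveolar lacks voiceless (/s/); alveolo-palatal lacks voiceless (/ɕ/).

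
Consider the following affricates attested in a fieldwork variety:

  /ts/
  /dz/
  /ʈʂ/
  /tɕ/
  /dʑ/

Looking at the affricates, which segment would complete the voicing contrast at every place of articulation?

/ɖʐ/

alveolar: voiceless /ts/, voiced /dz/.
retroflex: voiceless /ʈʂ/, voiced —.
alveolo-palatal: voiceless /tɕ/, voiced /dʑ/.
The retroflex row has no voiced member, so the gap is the voiced retroflex affricate /ɖʐ/.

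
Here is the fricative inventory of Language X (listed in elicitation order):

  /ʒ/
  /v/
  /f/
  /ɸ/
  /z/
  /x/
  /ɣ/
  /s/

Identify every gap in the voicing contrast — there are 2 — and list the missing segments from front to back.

/β/, /ʃ/

Voiceless: /ɸ/ (bilabial), /f/ (labiodental), /s/ (alveolar), /x/ (velar).
Voiced: /v/ (labiodental), /z/ (alveolar), /ʒ/ (postalveolar), /ɣ/ (velar).
Gaps, from front to back: bilabial lacks voiced (/β/); postalveolar lacks voiceless (/ʃ/).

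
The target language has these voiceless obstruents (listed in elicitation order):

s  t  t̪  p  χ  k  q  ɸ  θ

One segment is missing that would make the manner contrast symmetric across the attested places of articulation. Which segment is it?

bilabial: stop /p/, fricative /ɸ/.
dental: stop /t̪/, fricative /θ/.
alveolar: stop /t/, fricative /s/.
velar: stop /k/, fricative —.
uvular: stop /q/, fricative /χ/.
The velar row has no fricative member, so the gap is the velar fricative /x/.

/x/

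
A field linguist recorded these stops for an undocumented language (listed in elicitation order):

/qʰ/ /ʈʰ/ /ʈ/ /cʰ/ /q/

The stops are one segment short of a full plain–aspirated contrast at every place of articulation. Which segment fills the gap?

/c/

Plain: /ʈ/ (retroflex), /q/ (uvular).
Aspirated: /ʈʰ/ (retroflex), /cʰ/ (palatal), /qʰ/ (uvular).
The palatal row has no plain member, so the gap is the plain palatal stop /c/.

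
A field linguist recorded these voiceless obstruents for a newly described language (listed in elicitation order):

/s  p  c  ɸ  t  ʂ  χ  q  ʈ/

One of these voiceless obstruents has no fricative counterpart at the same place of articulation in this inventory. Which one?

/c/

Bilabial: /p/ ~ /ɸ/
Alveolar: /t/ ~ /s/
Retroflex: /ʈ/ ~ /ʂ/
Uvular: /q/ ~ /χ/
Palatal: only /c/ (stop); no fricative partner.
So /c/ is the unpaired segment.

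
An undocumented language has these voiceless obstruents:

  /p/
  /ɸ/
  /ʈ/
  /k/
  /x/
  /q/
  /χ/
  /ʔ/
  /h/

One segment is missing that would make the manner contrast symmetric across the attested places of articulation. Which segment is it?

/ʂ/

place of articulation  stop      fricative
bilabial          p         ɸ       
retroflex         ʈ         —       
velar             k         x       
uvular            q         χ       
glottal           ʔ         h       
The retroflex row has no fricative member, so the gap is the retroflex fricative /ʂ/.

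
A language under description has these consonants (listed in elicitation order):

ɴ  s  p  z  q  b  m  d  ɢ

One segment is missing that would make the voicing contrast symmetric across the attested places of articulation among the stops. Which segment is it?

bilabial: voiceless /p/, voiced /b/.
alveolar: voiceless —, voiced /d/.
uvular: voiceless /q/, voiced /ɢ/.
The alveolar row has no voiceless member, so the gap is the voiceless alveolar stop /t/.

/t/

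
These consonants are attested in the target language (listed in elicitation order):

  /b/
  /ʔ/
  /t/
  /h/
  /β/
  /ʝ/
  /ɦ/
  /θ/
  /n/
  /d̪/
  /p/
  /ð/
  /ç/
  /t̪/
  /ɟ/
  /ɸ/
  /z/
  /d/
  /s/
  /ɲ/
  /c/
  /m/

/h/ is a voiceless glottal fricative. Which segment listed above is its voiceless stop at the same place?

The voiceless stop at the same place is a voiceless glottal stop — in this inventory, /ʔ/.

/ʔ/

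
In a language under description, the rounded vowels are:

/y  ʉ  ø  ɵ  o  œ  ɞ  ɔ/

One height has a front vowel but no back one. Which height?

Front: /y/ (high), /ø/ (high-mid), /œ/ (low-mid).
Central: /ʉ/ (high), /ɵ/ (high-mid), /ɞ/ (low-mid).
Back: /o/ (high-mid), /ɔ/ (low-mid).
Every height has a back member except high, where /u/ would be expected.

high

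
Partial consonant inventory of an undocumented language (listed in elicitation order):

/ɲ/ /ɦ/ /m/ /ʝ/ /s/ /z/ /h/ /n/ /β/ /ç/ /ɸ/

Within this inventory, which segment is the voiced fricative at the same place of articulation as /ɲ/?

/ʝ/

/ɲ/ is a palatal nasal.
The voiced fricative at the same place is a voiced palatal fricative — in this inventory, /ʝ/.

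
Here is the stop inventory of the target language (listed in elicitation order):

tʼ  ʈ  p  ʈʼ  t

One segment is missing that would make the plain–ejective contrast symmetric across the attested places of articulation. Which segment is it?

bilabial: plain /p/, ejective —.
alveolar: plain /t/, ejective /tʼ/.
retroflex: plain /ʈ/, ejective /ʈʼ/.
The bilabial row has no ejective member, so the gap is the ejective bilabial stop /pʼ/.

/pʼ/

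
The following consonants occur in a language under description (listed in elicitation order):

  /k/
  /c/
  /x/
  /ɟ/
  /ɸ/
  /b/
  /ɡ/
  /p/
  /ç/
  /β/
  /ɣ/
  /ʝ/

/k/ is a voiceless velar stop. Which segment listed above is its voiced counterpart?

The voiced counterpart is a voiced velar stop — in this inventory, /ɡ/.

/ɡ/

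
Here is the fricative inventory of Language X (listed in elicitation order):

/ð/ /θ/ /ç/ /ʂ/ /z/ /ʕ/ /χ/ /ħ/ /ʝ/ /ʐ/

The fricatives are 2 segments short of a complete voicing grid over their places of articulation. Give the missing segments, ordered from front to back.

place of articulation  voiceless  voiced  
dental            θ         ð       
alveolar          —         z       
retroflex         ʂ         ʐ       
palatal           ç         ʝ       
uvular            χ         —       
pharyngeal        ħ         ʕ       
Gaps, from front to back: alveolar lacks voiceless (/s/); uvular lacks voiced (/ʁ/).

/s/, /ʁ/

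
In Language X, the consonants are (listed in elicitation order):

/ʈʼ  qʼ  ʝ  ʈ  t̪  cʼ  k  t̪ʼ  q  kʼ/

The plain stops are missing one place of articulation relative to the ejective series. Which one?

palatal

dental: plain /t̪/, ejective /t̪ʼ/.
retroflex: plain /ʈ/, ejective /ʈʼ/.
palatal: plain —, ejective /cʼ/.
velar: plain /k/, ejective /kʼ/.
uvular: plain /q/, ejective /qʼ/.
Every place of articulation has a plain member except palatal, where /c/ would be expected.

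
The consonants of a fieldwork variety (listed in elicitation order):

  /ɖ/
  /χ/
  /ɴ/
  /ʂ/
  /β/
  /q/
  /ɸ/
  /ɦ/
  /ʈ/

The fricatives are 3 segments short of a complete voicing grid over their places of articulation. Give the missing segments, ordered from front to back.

/ʐ/, /ʁ/, /h/

Voiceless: /ɸ/ (bilabial), /ʂ/ (retroflex), /χ/ (uvular).
Voiced: /β/ (bilabial), /ɦ/ (glottal).
Gaps, from front to back: retroflex lacks voiced (/ʐ/); uvular lacks voiced (/ʁ/); glottal lacks voiceless (/h/).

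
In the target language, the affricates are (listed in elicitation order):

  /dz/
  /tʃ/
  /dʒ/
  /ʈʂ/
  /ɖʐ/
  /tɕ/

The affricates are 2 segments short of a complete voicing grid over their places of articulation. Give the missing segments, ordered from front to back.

/ts/, /dʑ/

alveolar: voiceless —, voiced /dz/.
postalveolar: voiceless /tʃ/, voiced /dʒ/.
retroflex: voiceless /ʈʂ/, voiced /ɖʐ/.
alveolo-palatal: voiceless /tɕ/, voiced —.
Gaps, from front to back: alveolar lacks voiceless (/ts/); alveolo-palatal lacks voiced (/dʑ/).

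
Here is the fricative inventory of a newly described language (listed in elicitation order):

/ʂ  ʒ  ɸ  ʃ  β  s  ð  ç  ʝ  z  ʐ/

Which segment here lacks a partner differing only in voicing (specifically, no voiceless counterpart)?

/ð/

Bilabial: /ɸ/ ~ /β/
Alveolar: /s/ ~ /z/
Postalveolar: /ʃ/ ~ /ʒ/
Retroflex: /ʂ/ ~ /ʐ/
Palatal: /ç/ ~ /ʝ/
Dental: only /ð/ (voiced); no voiceless partner.
So /ð/ is the unpaired segment.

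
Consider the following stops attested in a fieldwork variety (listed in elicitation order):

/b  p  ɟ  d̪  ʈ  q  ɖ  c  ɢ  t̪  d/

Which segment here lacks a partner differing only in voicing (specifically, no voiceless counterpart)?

Bilabial: /p/ ~ /b/
Dental: /t̪/ ~ /d̪/
Retroflex: /ʈ/ ~ /ɖ/
Palatal: /c/ ~ /ɟ/
Uvular: /q/ ~ /ɢ/
Alveolar: only /d/ (voiced); no voiceless partner.
So /d/ is the unpaired segment.

/d/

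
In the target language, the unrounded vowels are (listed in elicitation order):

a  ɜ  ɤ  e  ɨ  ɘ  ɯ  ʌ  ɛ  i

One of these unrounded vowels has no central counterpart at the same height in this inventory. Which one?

/a/

High: /i/ ~ /ɨ/ ~ /ɯ/
High-mid: /e/ ~ /ɘ/ ~ /ɤ/
Low-mid: /ɛ/ ~ /ɜ/ ~ /ʌ/
Low: only /a/ (front); no central partner.
So /a/ is the unpaired segment.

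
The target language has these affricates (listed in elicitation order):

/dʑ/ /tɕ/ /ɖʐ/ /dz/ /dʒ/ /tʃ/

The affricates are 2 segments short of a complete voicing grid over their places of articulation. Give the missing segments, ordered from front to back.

Voiceless: /tʃ/ (postalveolar), /tɕ/ (alveolo-palatal).
Voiced: /dz/ (alveolar), /dʒ/ (postalveolar), /ɖʐ/ (retroflex), /dʑ/ (alveolo-palatal).
Gaps, from front to back: alveolar lacks voiceless (/ts/); retroflex lacks voiceless (/ʈʂ/).

/ts/, /ʈʂ/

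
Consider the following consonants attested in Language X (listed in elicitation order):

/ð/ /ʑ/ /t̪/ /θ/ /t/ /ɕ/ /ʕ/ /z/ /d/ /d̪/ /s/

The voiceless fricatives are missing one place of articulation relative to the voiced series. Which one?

pharyngeal

dental: voiceless /θ/, voiced /ð/.
alveolar: voiceless /s/, voiced /z/.
alveolo-palatal: voiceless /ɕ/, voiced /ʑ/.
pharyngeal: voiceless —, voiced /ʕ/.
Every place of articulation has a voiceless member except pharyngeal, where /ħ/ would be expected.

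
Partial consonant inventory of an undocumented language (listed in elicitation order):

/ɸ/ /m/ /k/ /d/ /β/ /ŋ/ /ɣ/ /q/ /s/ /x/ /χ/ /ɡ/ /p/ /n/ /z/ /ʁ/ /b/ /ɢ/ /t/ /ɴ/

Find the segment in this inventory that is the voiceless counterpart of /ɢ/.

/q/

/ɢ/ is a voiced uvular stop.
The voiceless counterpart is a voiceless uvular stop — in this inventory, /q/.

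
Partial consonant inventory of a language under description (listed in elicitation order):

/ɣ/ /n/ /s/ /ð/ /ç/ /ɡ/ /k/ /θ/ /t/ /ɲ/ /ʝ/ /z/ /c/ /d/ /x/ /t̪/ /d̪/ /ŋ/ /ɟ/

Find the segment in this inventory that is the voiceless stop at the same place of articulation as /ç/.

/ç/ is a voiceless palatal fricative.
The voiceless stop at the same place is a voiceless palatal stop — in this inventory, /c/.

/c/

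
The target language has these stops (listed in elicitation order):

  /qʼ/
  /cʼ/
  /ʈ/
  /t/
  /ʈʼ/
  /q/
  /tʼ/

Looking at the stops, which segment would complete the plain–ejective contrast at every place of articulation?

alveolar: plain /t/, ejective /tʼ/.
retroflex: plain /ʈ/, ejective /ʈʼ/.
palatal: plain —, ejective /cʼ/.
uvular: plain /q/, ejective /qʼ/.
The palatal row has no plain member, so the gap is the plain palatal stop /c/.

/c/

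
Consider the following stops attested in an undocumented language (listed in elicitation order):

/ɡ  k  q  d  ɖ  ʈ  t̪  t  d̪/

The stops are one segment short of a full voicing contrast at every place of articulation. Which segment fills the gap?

dental: voiceless /t̪/, voiced /d̪/.
alveolar: voiceless /t/, voiced /d/.
retroflex: voiceless /ʈ/, voiced /ɖ/.
velar: voiceless /k/, voiced /ɡ/.
uvular: voiceless /q/, voiced —.
The uvular row has no voiced member, so the gap is the voiced uvular stop /ɢ/.

/ɢ/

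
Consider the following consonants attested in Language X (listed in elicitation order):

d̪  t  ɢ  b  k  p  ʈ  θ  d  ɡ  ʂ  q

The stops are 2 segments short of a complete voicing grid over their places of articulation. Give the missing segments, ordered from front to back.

Voiceless: /p/ (bilabial), /t/ (alveolar), /ʈ/ (retroflex), /k/ (velar), /q/ (uvular).
Voiced: /b/ (bilabial), /d̪/ (dental), /d/ (alveolar), /ɡ/ (velar), /ɢ/ (uvular).
Gaps, from front to back: dental lacks voiceless (/t̪/); retroflex lacks voiced (/ɖ/).

/t̪/, /ɖ/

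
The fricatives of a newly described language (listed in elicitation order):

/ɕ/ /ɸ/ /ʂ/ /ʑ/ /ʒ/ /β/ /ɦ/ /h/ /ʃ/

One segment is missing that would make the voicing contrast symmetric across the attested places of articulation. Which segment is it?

/ʐ/

place of articulation  voiceless  voiced  
bilabial          ɸ         β       
postalveolar      ʃ         ʒ       
retroflex         ʂ         —       
alveolo-palatal   ɕ         ʑ       
glottal           h         ɦ       
The retroflex row has no voiced member, so the gap is the voiced retroflex fricative /ʐ/.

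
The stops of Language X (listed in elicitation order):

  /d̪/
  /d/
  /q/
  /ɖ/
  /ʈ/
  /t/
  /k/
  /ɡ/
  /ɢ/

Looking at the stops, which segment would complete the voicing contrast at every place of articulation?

dental: voiceless —, voiced /d̪/.
alveolar: voiceless /t/, voiced /d/.
retroflex: voiceless /ʈ/, voiced /ɖ/.
velar: voiceless /k/, voiced /ɡ/.
uvular: voiceless /q/, voiced /ɢ/.
The dental row has no voiceless member, so the gap is the voiceless dental stop /t̪/.

/t̪/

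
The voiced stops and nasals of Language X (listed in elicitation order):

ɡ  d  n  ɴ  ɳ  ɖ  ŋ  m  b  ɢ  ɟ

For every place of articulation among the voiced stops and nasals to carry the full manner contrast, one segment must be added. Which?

bilabial: oral stop /b/, nasal /m/.
alveolar: oral stop /d/, nasal /n/.
retroflex: oral stop /ɖ/, nasal /ɳ/.
palatal: oral stop /ɟ/, nasal —.
velar: oral stop /ɡ/, nasal /ŋ/.
uvular: oral stop /ɢ/, nasal /ɴ/.
The palatal row has no nasal member, so the gap is the palatal nasal /ɲ/.

/ɲ/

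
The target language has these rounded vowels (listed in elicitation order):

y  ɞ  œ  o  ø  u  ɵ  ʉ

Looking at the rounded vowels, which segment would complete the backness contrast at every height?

height            front     central   back    
high              y         ʉ         u       
high-mid          ø         ɵ         o       
low-mid           œ         ɞ         —       
The low-mid row has no back member, so the gap is the low-mid back rounded vowel /ɔ/.

/ɔ/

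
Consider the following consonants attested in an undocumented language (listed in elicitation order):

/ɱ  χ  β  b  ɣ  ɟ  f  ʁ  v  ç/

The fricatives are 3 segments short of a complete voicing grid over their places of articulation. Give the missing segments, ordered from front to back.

Voiceless: /f/ (labiodental), /ç/ (palatal), /χ/ (uvular).
Voiced: /β/ (bilabial), /v/ (labiodental), /ɣ/ (velar), /ʁ/ (uvular).
Gaps, from front to back: bilabial lacks voiceless (/ɸ/); palatal lacks voiced (/ʝ/); velar lacks voiceless (/x/).

/ɸ/, /ʝ/, /x/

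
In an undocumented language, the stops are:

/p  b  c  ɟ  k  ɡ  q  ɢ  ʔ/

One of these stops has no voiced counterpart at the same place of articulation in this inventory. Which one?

Bilabial: /p/ ~ /b/
Palatal: /c/ ~ /ɟ/
Velar: /k/ ~ /ɡ/
Uvular: /q/ ~ /ɢ/
Glottal: only /ʔ/ (voiceless); no voiced partner.
So /ʔ/ is the unpaired segment.

/ʔ/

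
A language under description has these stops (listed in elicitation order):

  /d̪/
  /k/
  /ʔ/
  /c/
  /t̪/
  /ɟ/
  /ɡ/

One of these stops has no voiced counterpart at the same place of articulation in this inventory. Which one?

/ʔ/

Dental: /t̪/ ~ /d̪/
Palatal: /c/ ~ /ɟ/
Velar: /k/ ~ /ɡ/
Glottal: only /ʔ/ (voiceless); no voiced partner.
So /ʔ/ is the unpaired segment.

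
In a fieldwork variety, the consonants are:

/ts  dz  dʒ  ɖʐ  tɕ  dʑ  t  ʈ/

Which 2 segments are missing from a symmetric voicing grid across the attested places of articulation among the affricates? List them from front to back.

/tʃ/, /ʈʂ/

Voiceless: /ts/ (alveolar), /tɕ/ (alveolo-palatal).
Voiced: /dz/ (alveolar), /dʒ/ (postalveolar), /ɖʐ/ (retroflex), /dʑ/ (alveolo-palatal).
Gaps, from front to back: postalveolar lacks voiceless (/tʃ/); retroflex lacks voiceless (/ʈʂ/).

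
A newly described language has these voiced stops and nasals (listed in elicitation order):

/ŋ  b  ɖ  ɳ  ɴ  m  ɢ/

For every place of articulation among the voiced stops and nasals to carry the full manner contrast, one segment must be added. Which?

place of articulation  oral stop  nasal   
bilabial          b         m       
retroflex         ɖ         ɳ       
velar             —         ŋ       
uvular            ɢ         ɴ       
The velar row has no oral stop member, so the gap is the velar oral stop /ɡ/.

/ɡ/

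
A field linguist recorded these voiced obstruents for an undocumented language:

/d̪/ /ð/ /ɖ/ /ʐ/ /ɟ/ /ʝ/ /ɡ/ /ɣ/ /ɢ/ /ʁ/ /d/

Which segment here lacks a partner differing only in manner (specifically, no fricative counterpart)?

Dental: /d̪/ ~ /ð/
Retroflex: /ɖ/ ~ /ʐ/
Palatal: /ɟ/ ~ /ʝ/
Velar: /ɡ/ ~ /ɣ/
Uvular: /ɢ/ ~ /ʁ/
Alveolar: only /d/ (stop); no fricative partner.
So /d/ is the unpaired segment.

/d/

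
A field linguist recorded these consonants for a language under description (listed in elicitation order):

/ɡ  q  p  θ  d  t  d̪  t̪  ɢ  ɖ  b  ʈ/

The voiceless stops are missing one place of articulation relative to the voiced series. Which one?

velar

place of articulation  voiceless  voiced  
bilabial          p         b       
dental            t̪        d̪      
alveolar          t         d       
retroflex         ʈ         ɖ       
velar             —         ɡ       
uvular            q         ɢ       
Every place of articulation has a voiceless member except velar, where /k/ would be expected.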